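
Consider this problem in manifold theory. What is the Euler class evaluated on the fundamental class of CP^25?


For any closed oriented manifold, <e(TM),[M]> = chi(M).
chi(CP^25) = 25+1 = 26

26


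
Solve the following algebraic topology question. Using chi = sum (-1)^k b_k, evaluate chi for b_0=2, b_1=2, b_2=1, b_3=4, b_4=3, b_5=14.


chi = sum_k (-1)^k b_k.
= (2) + (-2) + (1) + (-4) + (3) + (-14)
= -14

-14


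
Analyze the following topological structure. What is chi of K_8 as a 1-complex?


K_8: V = 8, E = C(8,2) = 28.
chi = V - E = 8 - 28 = -20

-20


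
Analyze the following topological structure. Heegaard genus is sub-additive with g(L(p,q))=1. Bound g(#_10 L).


Heegaard genus satisfies g(A#B) <= g(A) + g(B).
Each lens space has g = 1.
Upper bound: 10 * 1 = 10

10


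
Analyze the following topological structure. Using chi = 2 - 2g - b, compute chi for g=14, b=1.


For a compact orientable surface with genus g and b boundary components: chi = 2 - 2g - b.
chi = 2 - 2*14 - 1 = 2 - 28 - 1 = -27

-27


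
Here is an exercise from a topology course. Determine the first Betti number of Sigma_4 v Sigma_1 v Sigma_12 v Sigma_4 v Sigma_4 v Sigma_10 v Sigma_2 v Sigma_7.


For a wedge X v Y: reduced H_k(X v Y) = H_k(X) + H_k(Y).
Each Sigma_g contributes b_1 = 2g.
b_1 = 8 + 2 + 24 + 8 + 8 + 20 + 4 + 14 = 88

88


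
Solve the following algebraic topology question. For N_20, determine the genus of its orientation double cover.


chi(N_20) = 2 - 20 = -18.
Double cover: chi(Sigma_g) = 2 * chi(N_20) = 2*(-18) = -36.
2 - 2g = -36, so g = (2 - (-36))/2 = 38/2 = 19

19


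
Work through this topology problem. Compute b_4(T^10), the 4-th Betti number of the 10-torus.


By the Kunneth formula, b_k(T^n) = C(n,k).
b_4(T^10) = C(10,4).
C(10,4) = 10!/(4!*6!) = 210

210


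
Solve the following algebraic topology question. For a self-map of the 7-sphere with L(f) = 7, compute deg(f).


L(f) = 1 + (-1)^7 deg(f) on S^7.
7 = 1 + (-1)^7 * deg(f)
(-1)^7 * deg(f) = 6
deg(f) = -6

-6


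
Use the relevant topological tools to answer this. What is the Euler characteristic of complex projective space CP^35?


CP^35 has one cell in each even dimension 0, 2, ..., 2*35 (35+1 cells total).
All cells are even-dimensional, so chi = number of cells.
chi = 35 + 1 = 36

36


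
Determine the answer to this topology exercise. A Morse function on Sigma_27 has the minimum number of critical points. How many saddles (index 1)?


A perfect Morse function has m_k = b_k.
For Sigma_27: b_0=1, b_1=2g=54, b_2=1.
Saddles m_1 = 2g = 54

54


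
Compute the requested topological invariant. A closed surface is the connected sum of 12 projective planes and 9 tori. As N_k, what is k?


Since a >= 1, the sum is non-orientable; each T^2 can be replaced by RP^2 # RP^2 (since T^2#RP^2 = 3RP^2).
Total crosscaps k = 12 + 2*9 = 30.
Check via chi: chi = 12*1 + 9*0 - (12+9-1)*2 = -28 = 2 - k = -28. Consistent.

30


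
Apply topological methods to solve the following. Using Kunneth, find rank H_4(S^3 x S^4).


Each S^d has Poincare polynomial 1 + t^d.
The product S^3 x S^4 has Poincare polynomial prod(1+t^d_i).
Expanding: b_0=1, b_3=1, b_4=1, b_7=1.
b_4 = 1

1


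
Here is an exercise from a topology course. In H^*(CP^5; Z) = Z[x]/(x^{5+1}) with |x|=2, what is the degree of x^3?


|x| = 2 in H^*(CP^n).
|x^3| = 3 * |x| = 3 * 2 = 6

6


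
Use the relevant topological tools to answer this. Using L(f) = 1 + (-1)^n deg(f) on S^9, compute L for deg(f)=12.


On S^9: L(f) = tr(f_0*) + (-1)^9 tr(f_9*) = 1 + (-1)^9 * deg(f).
L(f) = 1 + (-1)^9 * 12 = 1 + -12 = -11

-11


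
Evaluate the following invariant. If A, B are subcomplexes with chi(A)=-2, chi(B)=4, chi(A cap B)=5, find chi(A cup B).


chi(A cup B) = chi(A) + chi(B) - chi(A cap B)
= -2 + (4) - (5)
= -3

-3


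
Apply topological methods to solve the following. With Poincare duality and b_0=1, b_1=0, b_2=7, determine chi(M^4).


By Poincare duality b_k = b_{4-k}, so full Betti numbers: b_0=1, b_1=0, b_2=7, b_3=0, b_4=1.
chi = sum (-1)^k b_k = 9

9


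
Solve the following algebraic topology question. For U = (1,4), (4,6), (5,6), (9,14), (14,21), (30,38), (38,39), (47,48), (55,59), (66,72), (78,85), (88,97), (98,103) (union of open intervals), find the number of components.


Sort and merge overlapping open intervals.
Merged: (1,4), (4,6), (9,14), (14,21), (30,38), (38,39), (47,48), (55,59), (66,72), (78,85), (88,97), (98,103).
Number of components = 12

12


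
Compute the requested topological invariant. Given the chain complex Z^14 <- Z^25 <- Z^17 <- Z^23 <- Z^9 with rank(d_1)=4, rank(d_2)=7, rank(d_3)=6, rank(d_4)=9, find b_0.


rank H_k = rank(ker d_k) - rank(im d_{k+1}).
rank(ker d_0) = rank(C_0) - rank(d_0) = 14 - 0 = 14.
rank(im d_{0+1}) = 4.
rank H_0 = 14 - 4 = 10

10


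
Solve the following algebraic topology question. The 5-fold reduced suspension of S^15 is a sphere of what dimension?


Each suspension raises dimension by 1: Sigma S^n = S^{n+1}.
Sigma^5 S^15 = S^{15+5} = S^20

20


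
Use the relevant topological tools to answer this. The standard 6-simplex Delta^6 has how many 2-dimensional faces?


Delta^6 has 6+1 vertices. A 2-face is a choice of 2+1 vertices.
f_2 = C(6+1, 2+1) = C(7,3) = 35

35


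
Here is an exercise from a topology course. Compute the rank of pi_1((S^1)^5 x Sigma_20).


pi_1(A x B) = pi_1(A) x pi_1(B); rank of abelianization = b_1.
b_1(T^5) = 5, b_1(Sigma_20) = 2*20 = 40.
b_1(product) = 5 + 40 = 45

45


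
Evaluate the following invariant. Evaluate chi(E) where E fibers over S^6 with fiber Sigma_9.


chi(S^6) = 2 (n even), chi(Sigma_9) = 2 - 2*9 = -16.
chi(E) = 2 * (-16) = -32

-32


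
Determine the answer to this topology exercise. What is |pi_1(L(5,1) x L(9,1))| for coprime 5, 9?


pi_1(X x Y) = pi_1(X) x pi_1(Y).
pi_1(L(5,1)) = Z/5, pi_1(L(9,1)) = Z/9.
|Z/5 x Z/9| = 5 * 9 = 45

45


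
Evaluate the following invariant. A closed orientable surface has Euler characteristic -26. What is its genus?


chi = 2 - 2g for closed orientable surfaces.
-26 = 2 - 2g
2g = 2 - (-26) = 28
g = 14

14


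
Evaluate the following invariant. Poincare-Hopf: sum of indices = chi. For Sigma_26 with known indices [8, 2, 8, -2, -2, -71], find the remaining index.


Poincare-Hopf: sum of indices = chi(M).
chi(Sigma_26) = 2 - 2*26 = -50.
Sum of known indices = -57.
x = chi - (sum known) = -50 - (-57) = 7

7


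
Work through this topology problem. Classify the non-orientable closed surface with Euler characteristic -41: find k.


chi = 2 - k for closed non-orientable surfaces with k crosscaps.
-41 = 2 - k
k = 2 - (-41) = 43

43


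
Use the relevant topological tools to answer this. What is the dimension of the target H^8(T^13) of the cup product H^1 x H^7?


Cup product: H^p x H^q -> H^{p+q}; here p+q = 1+7 = 8.
rank H^k(T^n) = C(n,k).
C(13,8) = 1287

1287


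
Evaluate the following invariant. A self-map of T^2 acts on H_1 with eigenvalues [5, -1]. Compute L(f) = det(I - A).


For a torus self-map: L(f) = det(I - A) where A acts on H_1.
L(f) = (1-5) * (1--1) = -4 * 2 = -8

-8


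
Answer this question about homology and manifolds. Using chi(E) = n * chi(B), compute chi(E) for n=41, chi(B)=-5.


For a finite covering: chi(E) = (number of sheets) * chi(B).
chi(E) = 41 * (-5) = -205

-205


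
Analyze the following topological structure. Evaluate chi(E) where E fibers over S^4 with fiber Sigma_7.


chi(S^4) = 2 (n even), chi(Sigma_7) = 2 - 2*7 = -12.
chi(E) = 2 * (-12) = -24

-24


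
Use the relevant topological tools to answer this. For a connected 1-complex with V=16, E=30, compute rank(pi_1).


For a connected graph: rank(pi_1) = b_1 = E - V + 1 = 1 - chi.
chi = V - E = 16 - 30 = -14.
rank = 1 - (-14) = 30 - 16 + 1 = 15

15


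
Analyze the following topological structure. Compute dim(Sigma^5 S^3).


Each suspension raises dimension by 1: Sigma S^n = S^{n+1}.
Sigma^5 S^3 = S^{3+5} = S^8

8


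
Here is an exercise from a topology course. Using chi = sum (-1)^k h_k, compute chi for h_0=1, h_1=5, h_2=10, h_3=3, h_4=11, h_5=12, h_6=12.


Handles of index k contribute (-1)^k to chi (same as CW cells).
chi = (1) + (-5) + (10) + (-3) + (11) + (-12) + (12) = 14

14


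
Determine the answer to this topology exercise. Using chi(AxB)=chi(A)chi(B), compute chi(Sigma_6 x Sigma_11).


chi(Sigma_6) = 2 - 2*6 = -10
chi(Sigma_11) = 2 - 2*11 = -20
chi(product) = (-10) * (-20) = 200

200


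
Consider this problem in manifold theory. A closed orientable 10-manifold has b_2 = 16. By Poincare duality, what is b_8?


Poincare duality for closed orientable n-manifolds: b_k = b_{n-k}.
Here n = 10, so b_8 = b_2 = 16

16


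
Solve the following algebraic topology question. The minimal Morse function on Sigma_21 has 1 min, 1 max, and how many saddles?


A perfect Morse function has m_k = b_k.
For Sigma_21: b_0=1, b_1=2g=42, b_2=1.
Saddles m_1 = 2g = 42

42


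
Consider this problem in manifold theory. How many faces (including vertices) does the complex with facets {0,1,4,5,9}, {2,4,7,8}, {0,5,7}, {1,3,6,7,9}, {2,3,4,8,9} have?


Each maximal simplex on m vertices has 2^m - 1 nonempty faces.
Take the union (dedupe shared faces).
Total distinct faces = 95

95


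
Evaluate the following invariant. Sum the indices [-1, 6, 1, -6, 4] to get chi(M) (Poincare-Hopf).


Poincare-Hopf: chi(M) = sum of indices of zeros.
chi = (-1) + (6) + (1) + (-6) + (4) = 4

4


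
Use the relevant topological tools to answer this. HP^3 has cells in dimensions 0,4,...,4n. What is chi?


HP^3 has one cell in each dimension 0, 4, ..., 4*3 (3+1 cells, all even-dim).
chi = 3 + 1 = 4

4


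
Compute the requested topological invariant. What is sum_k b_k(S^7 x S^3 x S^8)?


Total Betti number is multiplicative under products.
Each S^d (d>=1) has total Betti number 2.
There are 3 sphere factors.
Total = 2^3 = 8

8


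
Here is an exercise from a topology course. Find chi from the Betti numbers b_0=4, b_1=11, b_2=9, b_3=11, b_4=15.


chi = sum_k (-1)^k b_k.
= (4) + (-11) + (9) + (-11) + (15)
= 6

6


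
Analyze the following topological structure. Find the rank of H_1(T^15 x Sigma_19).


pi_1(A x B) = pi_1(A) x pi_1(B); rank of abelianization = b_1.
b_1(T^15) = 15, b_1(Sigma_19) = 2*19 = 38.
b_1(product) = 15 + 38 = 53

53


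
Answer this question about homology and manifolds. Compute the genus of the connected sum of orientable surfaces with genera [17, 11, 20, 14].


Genus is additive under connected sum of orientable surfaces.
g = 17 + 11 + 20 + 14 = 62

62


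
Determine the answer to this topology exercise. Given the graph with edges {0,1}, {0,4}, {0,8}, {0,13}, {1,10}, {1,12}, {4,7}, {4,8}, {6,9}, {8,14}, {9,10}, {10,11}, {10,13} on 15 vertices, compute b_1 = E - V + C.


b_1 = E - V + (number of components).
E = 13, V = 15, components = 4.
b_1 = 13 - 15 + 4 = 2

2


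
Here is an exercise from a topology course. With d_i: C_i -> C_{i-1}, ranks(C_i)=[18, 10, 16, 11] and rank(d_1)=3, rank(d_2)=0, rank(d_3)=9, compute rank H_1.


rank H_k = rank(ker d_k) - rank(im d_{k+1}).
rank(ker d_1) = rank(C_1) - rank(d_1) = 10 - 3 = 7.
rank(im d_{1+1}) = 0.
rank H_1 = 7 - 0 = 7

7


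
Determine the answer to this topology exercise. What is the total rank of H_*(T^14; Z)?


b_k(T^14) = C(14,k), so the sum over k is sum_k C(14,k) = 2^14.
Total = 2^14 = 16384

16384


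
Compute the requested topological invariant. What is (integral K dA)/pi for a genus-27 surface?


Gauss-Bonnet: integral K dA = 2*pi*chi(M).
chi(Sigma_27) = 2 - 2*27 = -52.
(integral K dA)/pi = 2*chi = 2*(-52) = -104

-104


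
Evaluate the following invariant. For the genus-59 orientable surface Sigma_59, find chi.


For a closed orientable surface of genus g: chi = 2 - 2g.
Here g = 59.
chi = 2 - 2*59 = 2 - 118 = -116

-116


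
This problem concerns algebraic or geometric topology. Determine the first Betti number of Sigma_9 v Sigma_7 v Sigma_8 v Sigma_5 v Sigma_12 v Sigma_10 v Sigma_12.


For a wedge X v Y: reduced H_k(X v Y) = H_k(X) + H_k(Y).
Each Sigma_g contributes b_1 = 2g.
b_1 = 18 + 14 + 16 + 10 + 24 + 20 + 24 = 126

126


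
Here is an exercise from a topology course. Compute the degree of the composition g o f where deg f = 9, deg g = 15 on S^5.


Degree is multiplicative under composition: deg(g o f) = deg(g) * deg(f).
= 15 * 9 = 135

135


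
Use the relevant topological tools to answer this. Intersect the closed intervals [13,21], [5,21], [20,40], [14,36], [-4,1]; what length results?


Intersection = [max(a_i), min(b_i)] = [20, 1].
Since 20 > 1, the intersection is empty.
Length = 0

0


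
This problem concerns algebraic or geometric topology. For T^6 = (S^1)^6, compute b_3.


By the Kunneth formula, b_k(T^n) = C(n,k).
b_3(T^6) = C(6,3).
C(6,3) = 6!/(3!*3!) = 20

20


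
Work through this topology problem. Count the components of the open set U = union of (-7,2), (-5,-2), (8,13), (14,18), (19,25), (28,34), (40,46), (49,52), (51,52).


Sort and merge overlapping open intervals.
Merged: (-7,2), (8,13), (14,18), (19,25), (28,34), (40,46), (49,52).
Number of components = 7

7


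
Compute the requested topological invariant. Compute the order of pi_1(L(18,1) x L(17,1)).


pi_1(X x Y) = pi_1(X) x pi_1(Y).
pi_1(L(18,1)) = Z/18, pi_1(L(17,1)) = Z/17.
|Z/18 x Z/17| = 18 * 17 = 306

306


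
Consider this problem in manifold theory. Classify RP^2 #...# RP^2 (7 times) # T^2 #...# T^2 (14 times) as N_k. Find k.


Since a >= 1, the sum is non-orientable; each T^2 can be replaced by RP^2 # RP^2 (since T^2#RP^2 = 3RP^2).
Total crosscaps k = 7 + 2*14 = 35.
Check via chi: chi = 7*1 + 14*0 - (7+14-1)*2 = -33 = 2 - k = -33. Consistent.

35


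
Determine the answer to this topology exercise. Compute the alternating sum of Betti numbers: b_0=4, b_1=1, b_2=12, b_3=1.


chi = sum_k (-1)^k b_k.
= (4) + (-1) + (12) + (-1)
= 14

14


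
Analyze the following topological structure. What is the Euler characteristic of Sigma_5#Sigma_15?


chi(Sigma_5) = 2 - 2*5 = -8
chi(Sigma_15) = 2 - 2*15 = -28
For surfaces: chi(A#B) = chi(A) + chi(B) - 2.
chi = -8 + -28 - 2 = -38

-38


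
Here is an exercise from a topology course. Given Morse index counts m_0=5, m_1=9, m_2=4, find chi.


Morse theory: chi(M) = sum_k (-1)^k m_k where m_k = #(index-k critical points).
= (5) + (-9) + (4) = 0

0


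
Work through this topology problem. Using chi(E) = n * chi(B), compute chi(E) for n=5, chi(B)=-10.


For a finite covering: chi(E) = (number of sheets) * chi(B).
chi(E) = 5 * (-10) = -50

-50


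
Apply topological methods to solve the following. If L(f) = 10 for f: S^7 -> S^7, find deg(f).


L(f) = 1 + (-1)^7 deg(f) on S^7.
10 = 1 + (-1)^7 * deg(f)
(-1)^7 * deg(f) = 9
deg(f) = -9

-9


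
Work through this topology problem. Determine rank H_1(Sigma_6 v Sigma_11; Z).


For a wedge: H_1(A v B) = H_1(A) + H_1(B).
b_1(Sigma_6) = 12, b_1(Sigma_11) = 22.
b_1 = 12 + 22 = 34

34


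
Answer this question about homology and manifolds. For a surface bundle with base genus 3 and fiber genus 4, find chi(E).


For a fiber bundle F -> E -> B (with CW structure): chi(E) = chi(B) * chi(F).
chi(Sigma_3) = -4, chi(Sigma_4) = -6.
chi(E) = (-4) * (-6) = 24

24


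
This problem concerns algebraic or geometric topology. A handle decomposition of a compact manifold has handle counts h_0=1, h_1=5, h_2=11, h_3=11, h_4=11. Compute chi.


Handles of index k contribute (-1)^k to chi (same as CW cells).
chi = (1) + (-5) + (11) + (-11) + (11) = 7

7


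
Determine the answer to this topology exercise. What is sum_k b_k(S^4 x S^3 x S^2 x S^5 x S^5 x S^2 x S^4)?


Total Betti number is multiplicative under products.
Each S^d (d>=1) has total Betti number 2.
There are 7 sphere factors.
Total = 2^7 = 128

128


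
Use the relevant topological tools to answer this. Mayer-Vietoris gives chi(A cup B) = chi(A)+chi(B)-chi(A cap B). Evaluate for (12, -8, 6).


chi(A cup B) = chi(A) + chi(B) - chi(A cap B)
= 12 + (-8) - (6)
= -2

-2


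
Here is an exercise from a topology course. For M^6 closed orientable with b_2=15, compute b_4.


Poincare duality for closed orientable n-manifolds: b_k = b_{n-k}.
Here n = 6, so b_4 = b_2 = 15

15


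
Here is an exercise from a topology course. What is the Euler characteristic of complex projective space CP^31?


CP^31 has one cell in each even dimension 0, 2, ..., 2*31 (31+1 cells total).
All cells are even-dimensional, so chi = number of cells.
chi = 31 + 1 = 32

32


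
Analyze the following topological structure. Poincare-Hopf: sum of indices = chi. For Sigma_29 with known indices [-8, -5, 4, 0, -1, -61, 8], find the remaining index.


Poincare-Hopf: sum of indices = chi(M).
chi(Sigma_29) = 2 - 2*29 = -56.
Sum of known indices = -63.
x = chi - (sum known) = -56 - (-63) = 7

7


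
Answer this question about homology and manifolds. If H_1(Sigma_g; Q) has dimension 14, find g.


For a closed orientable surface: b_1 = 2g.
14 = 2g
g = 14 / 2 = 7

7


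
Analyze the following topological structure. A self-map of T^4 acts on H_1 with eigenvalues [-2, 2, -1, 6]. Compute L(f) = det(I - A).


For a torus self-map: L(f) = det(I - A) where A acts on H_1.
L(f) = (1--2) * (1-2) * (1--1) * (1-6) = 3 * -1 * 2 * -5 = 30

30


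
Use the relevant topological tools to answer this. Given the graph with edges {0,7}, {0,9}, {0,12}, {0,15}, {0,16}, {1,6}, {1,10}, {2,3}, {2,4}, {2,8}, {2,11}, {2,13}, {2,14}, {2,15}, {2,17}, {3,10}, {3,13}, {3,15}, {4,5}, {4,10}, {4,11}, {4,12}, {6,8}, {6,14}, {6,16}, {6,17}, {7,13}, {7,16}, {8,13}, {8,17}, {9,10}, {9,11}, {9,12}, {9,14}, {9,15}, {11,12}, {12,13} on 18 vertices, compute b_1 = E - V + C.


b_1 = E - V + (number of components).
E = 37, V = 18, components = 1.
b_1 = 37 - 18 + 1 = 20

20


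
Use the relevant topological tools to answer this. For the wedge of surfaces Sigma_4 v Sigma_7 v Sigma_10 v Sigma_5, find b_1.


For a wedge X v Y: reduced H_k(X v Y) = H_k(X) + H_k(Y).
Each Sigma_g contributes b_1 = 2g.
b_1 = 8 + 14 + 20 + 10 = 52

52


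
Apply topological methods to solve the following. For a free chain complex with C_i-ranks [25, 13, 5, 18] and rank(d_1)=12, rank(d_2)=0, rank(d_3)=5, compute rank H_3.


rank H_k = rank(ker d_k) - rank(im d_{k+1}).
rank(ker d_3) = rank(C_3) - rank(d_3) = 18 - 5 = 13.
rank(im d_{3+1}) = 0.
rank H_3 = 13 - 0 = 13

13


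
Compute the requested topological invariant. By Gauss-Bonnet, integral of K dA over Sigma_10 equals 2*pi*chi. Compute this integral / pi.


Gauss-Bonnet: integral K dA = 2*pi*chi(M).
chi(Sigma_10) = 2 - 2*10 = -18.
(integral K dA)/pi = 2*chi = 2*(-18) = -36

-36


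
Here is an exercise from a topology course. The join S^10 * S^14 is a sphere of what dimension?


Join of spheres: S^m * S^n = S^{m+n+1}.
dim = 10 + 14 + 1 = 25

25


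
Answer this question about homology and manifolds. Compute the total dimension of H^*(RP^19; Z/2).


H^k(RP^19; Z/2) = Z/2 for each 0 <= k <= 19.
Total dimension = 19 + 1 = 20

20


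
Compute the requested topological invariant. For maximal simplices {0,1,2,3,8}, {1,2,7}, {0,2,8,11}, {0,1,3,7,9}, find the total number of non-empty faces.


Each maximal simplex on m vertices has 2^m - 1 nonempty faces.
Take the union (dedupe shared faces).
Total distinct faces = 65

65


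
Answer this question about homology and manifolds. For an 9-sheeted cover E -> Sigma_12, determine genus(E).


For an n-sheeted cover: chi(E) = n * chi(B).
chi(Sigma_12) = 2 - 2*12 = -22.
chi(E) = 9 * (-22) = -198.
genus(E) = (2 - chi(E))/2 = (2 - (-198))/2 = 200/2 = 100

100


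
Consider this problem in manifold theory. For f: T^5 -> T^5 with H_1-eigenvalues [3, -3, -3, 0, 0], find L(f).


For a torus self-map: L(f) = det(I - A) where A acts on H_1.
L(f) = (1-3) * (1--3) * (1--3) * (1-0) * (1-0) = -2 * 4 * 4 * 1 * 1 = -32

-32


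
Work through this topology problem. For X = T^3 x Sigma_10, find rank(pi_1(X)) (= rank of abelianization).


pi_1(A x B) = pi_1(A) x pi_1(B); rank of abelianization = b_1.
b_1(T^3) = 3, b_1(Sigma_10) = 2*10 = 20.
b_1(product) = 3 + 20 = 23

23


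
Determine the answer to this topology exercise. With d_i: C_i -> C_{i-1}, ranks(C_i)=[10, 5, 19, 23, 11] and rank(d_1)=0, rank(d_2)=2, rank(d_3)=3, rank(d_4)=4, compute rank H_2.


rank H_k = rank(ker d_k) - rank(im d_{k+1}).
rank(ker d_2) = rank(C_2) - rank(d_2) = 19 - 2 = 17.
rank(im d_{2+1}) = 3.
rank H_2 = 17 - 3 = 14

14


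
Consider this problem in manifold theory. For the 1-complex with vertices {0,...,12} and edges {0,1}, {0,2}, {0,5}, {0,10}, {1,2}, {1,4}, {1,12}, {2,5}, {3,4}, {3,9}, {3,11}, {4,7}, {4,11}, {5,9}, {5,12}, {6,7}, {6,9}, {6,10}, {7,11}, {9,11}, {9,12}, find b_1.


b_1 = E - V + (number of components).
E = 21, V = 13, components = 2.
b_1 = 21 - 13 + 2 = 10

10


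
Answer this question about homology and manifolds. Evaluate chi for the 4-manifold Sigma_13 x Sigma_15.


chi(Sigma_13) = 2 - 2*13 = -24
chi(Sigma_15) = 2 - 2*15 = -28
chi(product) = (-24) * (-28) = 672

672


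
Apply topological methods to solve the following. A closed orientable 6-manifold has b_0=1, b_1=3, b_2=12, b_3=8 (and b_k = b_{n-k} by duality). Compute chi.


By Poincare duality b_k = b_{6-k}, so full Betti numbers: b_0=1, b_1=3, b_2=12, b_3=8, b_4=12, b_5=3, b_6=1.
chi = sum (-1)^k b_k = 12

12


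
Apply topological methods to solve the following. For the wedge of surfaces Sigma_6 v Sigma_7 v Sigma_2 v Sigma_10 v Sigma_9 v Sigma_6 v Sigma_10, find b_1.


For a wedge X v Y: reduced H_k(X v Y) = H_k(X) + H_k(Y).
Each Sigma_g contributes b_1 = 2g.
b_1 = 12 + 14 + 4 + 20 + 18 + 12 + 20 = 100

100


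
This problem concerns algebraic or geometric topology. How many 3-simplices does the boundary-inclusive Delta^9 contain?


Delta^9 has 9+1 vertices. A 3-face is a choice of 3+1 vertices.
f_3 = C(9+1, 3+1) = C(10,4) = 210

210


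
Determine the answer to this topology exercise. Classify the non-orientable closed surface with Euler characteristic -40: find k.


chi = 2 - k for closed non-orientable surfaces with k crosscaps.
-40 = 2 - k
k = 2 - (-40) = 42

42


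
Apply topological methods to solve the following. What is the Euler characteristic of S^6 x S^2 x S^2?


chi is multiplicative: chi(X x Y) = chi(X) chi(Y).
Each even-dim sphere has chi = 2. There are 3 factors.
chi = 2^3 = 8

8


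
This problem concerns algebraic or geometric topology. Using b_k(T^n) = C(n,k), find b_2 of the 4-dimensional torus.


By the Kunneth formula, b_k(T^n) = C(n,k).
b_2(T^4) = C(4,2).
C(4,2) = 4!/(2!*2!) = 6

6


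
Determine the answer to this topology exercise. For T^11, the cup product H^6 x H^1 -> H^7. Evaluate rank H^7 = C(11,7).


Cup product: H^p x H^q -> H^{p+q}; here p+q = 6+1 = 7.
rank H^k(T^n) = C(n,k).
C(11,7) = 330

330


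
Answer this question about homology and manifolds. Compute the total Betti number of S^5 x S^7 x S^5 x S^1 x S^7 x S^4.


Total Betti number is multiplicative under products.
Each S^d (d>=1) has total Betti number 2.
There are 6 sphere factors.
Total = 2^6 = 64

64


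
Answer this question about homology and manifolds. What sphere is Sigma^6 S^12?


Each suspension raises dimension by 1: Sigma S^n = S^{n+1}.
Sigma^6 S^12 = S^{12+6} = S^18

18


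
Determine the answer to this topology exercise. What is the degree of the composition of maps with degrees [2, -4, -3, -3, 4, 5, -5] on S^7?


Degree is multiplicative: deg(composition) = product of degrees.
= (2) * (-4) * (-3) * (-3) * (4) * (5) * (-5) = 7200

7200


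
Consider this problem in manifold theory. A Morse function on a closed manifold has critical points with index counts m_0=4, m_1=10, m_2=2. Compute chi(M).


Morse theory: chi(M) = sum_k (-1)^k m_k where m_k = #(index-k critical points).
= (4) + (-10) + (2) = -4

-4


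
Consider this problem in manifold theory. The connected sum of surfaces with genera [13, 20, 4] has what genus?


Genus is additive under connected sum of orientable surfaces.
g = 13 + 20 + 4 = 37

37


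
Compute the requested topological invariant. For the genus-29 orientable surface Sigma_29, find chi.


For a closed orientable surface of genus g: chi = 2 - 2g.
Here g = 29.
chi = 2 - 2*29 = 2 - 58 = -56

-56


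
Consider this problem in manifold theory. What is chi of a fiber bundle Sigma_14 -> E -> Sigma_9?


For a fiber bundle F -> E -> B (with CW structure): chi(E) = chi(B) * chi(F).
chi(Sigma_9) = -16, chi(Sigma_14) = -26.
chi(E) = (-16) * (-26) = 416

416


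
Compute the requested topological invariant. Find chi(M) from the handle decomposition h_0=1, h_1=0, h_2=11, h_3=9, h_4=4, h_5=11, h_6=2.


Handles of index k contribute (-1)^k to chi (same as CW cells).
chi = (1) + (0) + (11) + (-9) + (4) + (-11) + (2) = -2

-2


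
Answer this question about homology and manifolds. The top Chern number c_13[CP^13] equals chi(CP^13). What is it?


For any closed oriented manifold, <e(TM),[M]> = chi(M).
chi(CP^13) = 13+1 = 14

14


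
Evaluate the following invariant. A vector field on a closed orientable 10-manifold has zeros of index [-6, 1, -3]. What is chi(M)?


Poincare-Hopf: chi(M) = sum of indices of zeros.
chi = (-6) + (1) + (-3) = -8

-8


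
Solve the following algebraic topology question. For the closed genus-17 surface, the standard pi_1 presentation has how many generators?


Standard presentation: pi_1(Sigma_g) = <a_1,b_1,...,a_g,b_g | [a_1,b_1]...[a_g,b_g] = 1>.
Number of generators = 2g = 2*17 = 34

34


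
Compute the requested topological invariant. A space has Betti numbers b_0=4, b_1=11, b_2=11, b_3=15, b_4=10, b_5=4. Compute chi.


chi = sum_k (-1)^k b_k.
= (4) + (-11) + (11) + (-15) + (10) + (-4)
= -5

-5


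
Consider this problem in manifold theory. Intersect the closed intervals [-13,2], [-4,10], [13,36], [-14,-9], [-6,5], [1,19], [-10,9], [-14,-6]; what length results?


Intersection = [max(a_i), min(b_i)] = [13, -9].
Since 13 > -9, the intersection is empty.
Length = 0

0


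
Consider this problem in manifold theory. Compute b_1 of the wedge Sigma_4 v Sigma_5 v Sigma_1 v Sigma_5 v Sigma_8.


For a wedge X v Y: reduced H_k(X v Y) = H_k(X) + H_k(Y).
Each Sigma_g contributes b_1 = 2g.
b_1 = 8 + 10 + 2 + 10 + 16 = 46

46


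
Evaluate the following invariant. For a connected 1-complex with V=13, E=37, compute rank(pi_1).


For a connected graph: rank(pi_1) = b_1 = E - V + 1 = 1 - chi.
chi = V - E = 13 - 37 = -24.
rank = 1 - (-24) = 37 - 13 + 1 = 25

25


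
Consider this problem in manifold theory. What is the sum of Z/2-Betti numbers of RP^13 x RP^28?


dim H^*(RP^n; Z/2) = n+1 (one Z/2 in each degree 0..n).
Total Betti number is multiplicative.
Total = (13+1) * (28+1) = 14 * 29 = 406

406


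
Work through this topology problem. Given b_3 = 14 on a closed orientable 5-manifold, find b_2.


Poincare duality for closed orientable n-manifolds: b_k = b_{n-k}.
Here n = 5, so b_2 = b_3 = 14

14


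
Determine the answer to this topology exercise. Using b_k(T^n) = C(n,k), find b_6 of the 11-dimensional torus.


By the Kunneth formula, b_k(T^n) = C(n,k).
b_6(T^11) = C(11,6).
C(11,6) = 11!/(6!*5!) = 462

462


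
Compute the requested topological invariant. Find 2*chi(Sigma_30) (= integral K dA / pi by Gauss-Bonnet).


Gauss-Bonnet: integral K dA = 2*pi*chi(M).
chi(Sigma_30) = 2 - 2*30 = -58.
(integral K dA)/pi = 2*chi = 2*(-58) = -116

-116


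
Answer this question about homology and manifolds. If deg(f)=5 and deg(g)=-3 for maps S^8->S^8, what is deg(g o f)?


Degree is multiplicative under composition: deg(g o f) = deg(g) * deg(f).
= -3 * 5 = -15

-15


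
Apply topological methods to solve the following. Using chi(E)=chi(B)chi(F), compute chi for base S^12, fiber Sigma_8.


chi(S^12) = 2 (n even), chi(Sigma_8) = 2 - 2*8 = -14.
chi(E) = 2 * (-14) = -28

-28


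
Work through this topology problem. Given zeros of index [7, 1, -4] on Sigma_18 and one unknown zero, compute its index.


Poincare-Hopf: sum of indices = chi(M).
chi(Sigma_18) = 2 - 2*18 = -34.
Sum of known indices = 4.
x = chi - (sum known) = -34 - (4) = -38

-38


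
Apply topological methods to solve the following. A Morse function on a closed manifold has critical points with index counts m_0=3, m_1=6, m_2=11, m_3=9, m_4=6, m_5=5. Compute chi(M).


Morse theory: chi(M) = sum_k (-1)^k m_k where m_k = #(index-k critical points).
= (3) + (-6) + (11) + (-9) + (6) + (-5) = 0

0


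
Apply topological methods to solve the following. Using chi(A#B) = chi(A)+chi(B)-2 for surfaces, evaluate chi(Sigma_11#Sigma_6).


chi(Sigma_11) = 2 - 2*11 = -20
chi(Sigma_6) = 2 - 2*6 = -10
For surfaces: chi(A#B) = chi(A) + chi(B) - 2.
chi = -20 + -10 - 2 = -32

-32


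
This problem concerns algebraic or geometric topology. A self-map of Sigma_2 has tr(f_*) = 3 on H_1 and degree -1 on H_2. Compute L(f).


L(f) = tr(f_0*) - tr(f_1*) + tr(f_2*).
= 1 - (3) + (-1)
= -3

-3


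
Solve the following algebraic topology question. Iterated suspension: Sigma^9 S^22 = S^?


Each suspension raises dimension by 1: Sigma S^n = S^{n+1}.
Sigma^9 S^22 = S^{22+9} = S^31

31


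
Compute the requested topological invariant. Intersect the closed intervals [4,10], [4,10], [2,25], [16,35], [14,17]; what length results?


Intersection = [max(a_i), min(b_i)] = [16, 10].
Since 16 > 10, the intersection is empty.
Length = 0

0


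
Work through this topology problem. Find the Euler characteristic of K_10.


K_10: V = 10, E = C(10,2) = 45.
chi = V - E = 10 - 45 = -35

-35


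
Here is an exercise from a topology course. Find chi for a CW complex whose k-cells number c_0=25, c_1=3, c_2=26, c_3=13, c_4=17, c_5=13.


chi = sum_k (-1)^k c_k.
= (-1)^0*25 + (-1)^1*3 + (-1)^2*26 + (-1)^3*13 + (-1)^4*17 + (-1)^5*13
= (25) + (-3) + (26) + (-13) + (17) + (-13)
= 39

39


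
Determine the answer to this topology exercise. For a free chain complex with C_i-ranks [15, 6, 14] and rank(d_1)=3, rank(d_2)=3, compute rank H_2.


rank H_k = rank(ker d_k) - rank(im d_{k+1}).
rank(ker d_2) = rank(C_2) - rank(d_2) = 14 - 3 = 11.
rank(im d_{2+1}) = 0.
rank H_2 = 11 - 0 = 11

11


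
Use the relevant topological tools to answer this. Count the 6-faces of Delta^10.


Delta^10 has 10+1 vertices. A 6-face is a choice of 6+1 vertices.
f_6 = C(10+1, 6+1) = C(11,7) = 330

330


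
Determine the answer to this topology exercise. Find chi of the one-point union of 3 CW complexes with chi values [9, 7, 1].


chi(A v B) = chi(A) + chi(B) - 1 (one point identified).
For 3 spaces: chi = (sum chi_i) - (3 - 1).
sum = 17; chi = 17 - 2 = 15

15


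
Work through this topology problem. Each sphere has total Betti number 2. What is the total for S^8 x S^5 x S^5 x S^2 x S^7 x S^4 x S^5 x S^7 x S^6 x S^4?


Total Betti number is multiplicative under products.
Each S^d (d>=1) has total Betti number 2.
There are 10 sphere factors.
Total = 2^10 = 1024

1024


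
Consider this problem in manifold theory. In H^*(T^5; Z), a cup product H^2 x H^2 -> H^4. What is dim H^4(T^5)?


Cup product: H^p x H^q -> H^{p+q}; here p+q = 2+2 = 4.
rank H^k(T^n) = C(n,k).
C(5,4) = 5

5


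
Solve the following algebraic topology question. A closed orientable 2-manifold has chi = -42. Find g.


chi = 2 - 2g for closed orientable surfaces.
-42 = 2 - 2g
2g = 2 - (-42) = 44
g = 22

22


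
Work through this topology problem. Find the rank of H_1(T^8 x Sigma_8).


pi_1(A x B) = pi_1(A) x pi_1(B); rank of abelianization = b_1.
b_1(T^8) = 8, b_1(Sigma_8) = 2*8 = 16.
b_1(product) = 8 + 16 = 24

24


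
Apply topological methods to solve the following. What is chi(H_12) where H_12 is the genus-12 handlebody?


A genus-g handlebody deformation retracts to a wedge of g circles.
chi(vee_g S^1) = 1 - g.
chi(H_12) = 1 - 12 = -11

-11


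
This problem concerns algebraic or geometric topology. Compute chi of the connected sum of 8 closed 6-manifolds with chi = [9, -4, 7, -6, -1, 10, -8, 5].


For n-manifolds: chi(A#B) = chi(A) + chi(B) - chi(S^6).
chi(S^6) = 1 + (-1)^6 = 2.
chi(#) = (sum chi_i) - (8-1)*chi(S^6) = 12 - 7*2 = -2

-2


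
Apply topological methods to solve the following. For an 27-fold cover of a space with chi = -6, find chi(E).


For a finite covering: chi(E) = (number of sheets) * chi(B).
chi(E) = 27 * (-6) = -162

-162


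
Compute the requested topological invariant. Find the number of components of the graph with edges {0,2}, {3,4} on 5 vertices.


Run DFS/union-find over 5 vertices.
V = 5, E = 2.
Number of components = 3

3


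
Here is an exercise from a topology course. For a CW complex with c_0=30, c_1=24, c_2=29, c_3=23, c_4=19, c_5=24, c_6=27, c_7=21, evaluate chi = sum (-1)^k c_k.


chi = sum_k (-1)^k c_k.
= (-1)^0*30 + (-1)^1*24 + (-1)^2*29 + (-1)^3*23 + (-1)^4*19 + (-1)^5*24 + (-1)^6*27 + (-1)^7*21
= (30) + (-24) + (29) + (-23) + (19) + (-24) + (27) + (-21)
= 13

13


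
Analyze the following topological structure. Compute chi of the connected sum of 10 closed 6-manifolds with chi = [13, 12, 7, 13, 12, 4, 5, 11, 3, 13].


For n-manifolds: chi(A#B) = chi(A) + chi(B) - chi(S^6).
chi(S^6) = 1 + (-1)^6 = 2.
chi(#) = (sum chi_i) - (10-1)*chi(S^6) = 93 - 9*2 = 75

75


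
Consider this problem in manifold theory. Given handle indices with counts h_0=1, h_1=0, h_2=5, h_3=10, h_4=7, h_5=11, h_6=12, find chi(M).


Handles of index k contribute (-1)^k to chi (same as CW cells).
chi = (1) + (0) + (5) + (-10) + (7) + (-11) + (12) = 4

4


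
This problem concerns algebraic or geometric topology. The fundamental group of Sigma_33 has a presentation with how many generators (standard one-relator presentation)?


Standard presentation: pi_1(Sigma_g) = <a_1,b_1,...,a_g,b_g | [a_1,b_1]...[a_g,b_g] = 1>.
Number of generators = 2g = 2*33 = 66

66


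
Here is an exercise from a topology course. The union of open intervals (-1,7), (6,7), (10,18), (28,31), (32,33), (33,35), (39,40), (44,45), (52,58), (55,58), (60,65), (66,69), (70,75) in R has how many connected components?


Sort and merge overlapping open intervals.
Merged: (-1,7), (10,18), (28,31), (32,33), (33,35), (39,40), (44,45), (52,58), (60,65), (66,69), (70,75).
Number of components = 11

11


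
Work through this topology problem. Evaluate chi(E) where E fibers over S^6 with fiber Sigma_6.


chi(S^6) = 2 (n even), chi(Sigma_6) = 2 - 2*6 = -10.
chi(E) = 2 * (-10) = -20

-20


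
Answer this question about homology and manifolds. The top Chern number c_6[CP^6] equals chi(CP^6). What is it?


For any closed oriented manifold, <e(TM),[M]> = chi(M).
chi(CP^6) = 6+1 = 7

7


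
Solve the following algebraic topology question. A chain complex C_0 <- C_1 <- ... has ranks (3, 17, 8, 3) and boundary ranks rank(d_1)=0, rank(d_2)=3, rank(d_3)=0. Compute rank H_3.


rank H_k = rank(ker d_k) - rank(im d_{k+1}).
rank(ker d_3) = rank(C_3) - rank(d_3) = 3 - 0 = 3.
rank(im d_{3+1}) = 0.
rank H_3 = 3 - 0 = 3

3


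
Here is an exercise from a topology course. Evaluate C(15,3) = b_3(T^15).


By the Kunneth formula, b_k(T^n) = C(n,k).
b_3(T^15) = C(15,3).
C(15,3) = 15!/(3!*12!) = 455

455


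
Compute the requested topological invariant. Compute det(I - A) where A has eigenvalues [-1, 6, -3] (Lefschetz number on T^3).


For a torus self-map: L(f) = det(I - A) where A acts on H_1.
L(f) = (1--1) * (1-6) * (1--3) = 2 * -5 * 4 = -40

-40


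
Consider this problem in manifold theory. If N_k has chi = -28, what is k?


chi = 2 - k for closed non-orientable surfaces with k crosscaps.
-28 = 2 - k
k = 2 - (-28) = 30

30


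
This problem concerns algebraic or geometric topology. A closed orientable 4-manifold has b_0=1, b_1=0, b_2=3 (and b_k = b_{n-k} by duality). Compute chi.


By Poincare duality b_k = b_{4-k}, so full Betti numbers: b_0=1, b_1=0, b_2=3, b_3=0, b_4=1.
chi = sum (-1)^k b_k = 5

5


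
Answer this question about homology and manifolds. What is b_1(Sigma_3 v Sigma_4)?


For a wedge: H_1(A v B) = H_1(A) + H_1(B).
b_1(Sigma_3) = 6, b_1(Sigma_4) = 8.
b_1 = 6 + 8 = 14

14


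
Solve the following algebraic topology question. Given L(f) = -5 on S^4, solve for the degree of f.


L(f) = 1 + (-1)^4 deg(f) on S^4.
-5 = 1 + (-1)^4 * deg(f)
(-1)^4 * deg(f) = -6
deg(f) = -6

-6


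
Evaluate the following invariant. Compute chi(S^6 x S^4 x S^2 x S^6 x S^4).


chi is multiplicative: chi(X x Y) = chi(X) chi(Y).
Each even-dim sphere has chi = 2. There are 5 factors.
chi = 2^5 = 32

32


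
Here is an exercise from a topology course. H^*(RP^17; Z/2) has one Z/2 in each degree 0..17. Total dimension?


H^k(RP^17; Z/2) = Z/2 for each 0 <= k <= 17.
Total dimension = 17 + 1 = 18

18


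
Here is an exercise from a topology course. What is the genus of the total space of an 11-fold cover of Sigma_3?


For an n-sheeted cover: chi(E) = n * chi(B).
chi(Sigma_3) = 2 - 2*3 = -4.
chi(E) = 11 * (-4) = -44.
genus(E) = (2 - chi(E))/2 = (2 - (-44))/2 = 46/2 = 23

23


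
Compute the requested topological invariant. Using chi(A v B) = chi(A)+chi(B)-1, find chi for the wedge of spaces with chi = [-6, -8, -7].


chi(A v B) = chi(A) + chi(B) - 1 (one point identified).
For 3 spaces: chi = (sum chi_i) - (3 - 1).
sum = -21; chi = -21 - 2 = -23

-23


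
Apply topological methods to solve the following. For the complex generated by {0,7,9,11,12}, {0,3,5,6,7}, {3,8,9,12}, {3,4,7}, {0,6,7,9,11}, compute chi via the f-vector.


Enumerate all faces; f-vector: f_0=10, f_1=28, f_2=30, f_3=15, f_4=3.
chi = sum (-1)^k f_k = 0

0


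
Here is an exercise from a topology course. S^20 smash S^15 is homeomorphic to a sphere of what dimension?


S^m ^ S^n = S^{m+n}.
k = 20 + 15 = 35

35


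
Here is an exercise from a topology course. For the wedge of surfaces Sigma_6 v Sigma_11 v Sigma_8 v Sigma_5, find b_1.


For a wedge X v Y: reduced H_k(X v Y) = H_k(X) + H_k(Y).
Each Sigma_g contributes b_1 = 2g.
b_1 = 12 + 22 + 16 + 10 = 60

60


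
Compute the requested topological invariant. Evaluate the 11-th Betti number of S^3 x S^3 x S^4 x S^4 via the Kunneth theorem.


Each S^d has Poincare polynomial 1 + t^d.
The product S^3 x S^3 x S^4 x S^4 has Poincare polynomial prod(1+t^d_i).
Expanding: b_0=1, b_3=2, b_4=2, b_6=1, b_7=4, b_8=1, b_10=2, b_11=2, b_14=1.
b_11 = 2

2


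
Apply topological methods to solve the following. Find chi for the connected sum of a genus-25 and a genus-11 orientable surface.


chi(Sigma_25) = 2 - 2*25 = -48
chi(Sigma_11) = 2 - 2*11 = -20
For surfaces: chi(A#B) = chi(A) + chi(B) - 2.
chi = -48 + -20 - 2 = -70

-70


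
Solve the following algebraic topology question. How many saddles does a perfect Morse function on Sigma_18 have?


A perfect Morse function has m_k = b_k.
For Sigma_18: b_0=1, b_1=2g=36, b_2=1.
Saddles m_1 = 2g = 36

36


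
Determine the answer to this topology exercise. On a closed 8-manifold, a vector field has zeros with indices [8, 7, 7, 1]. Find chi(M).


Poincare-Hopf: chi(M) = sum of indices of zeros.
chi = (8) + (7) + (7) + (1) = 23

23


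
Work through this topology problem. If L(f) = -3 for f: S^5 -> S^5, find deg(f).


L(f) = 1 + (-1)^5 deg(f) on S^5.
-3 = 1 + (-1)^5 * deg(f)
(-1)^5 * deg(f) = -4
deg(f) = 4

4


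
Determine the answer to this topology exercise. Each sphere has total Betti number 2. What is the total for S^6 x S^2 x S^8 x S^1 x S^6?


Total Betti number is multiplicative under products.
Each S^d (d>=1) has total Betti number 2.
There are 5 sphere factors.
Total = 2^5 = 32

32


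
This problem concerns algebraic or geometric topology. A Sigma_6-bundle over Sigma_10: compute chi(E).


For a fiber bundle F -> E -> B (with CW structure): chi(E) = chi(B) * chi(F).
chi(Sigma_10) = -18, chi(Sigma_6) = -10.
chi(E) = (-18) * (-10) = 180

180
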